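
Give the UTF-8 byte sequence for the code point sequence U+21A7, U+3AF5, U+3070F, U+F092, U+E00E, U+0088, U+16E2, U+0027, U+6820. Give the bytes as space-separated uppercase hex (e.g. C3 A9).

U+21A7: 3-byte form → E2 86 A7.
U+3AF5: 3-byte form → E3 AB B5.
U+3070F: 4-byte form → F0 B0 9C 8F.
U+F092: 3-byte form → EF 82 92.
U+E00E: 3-byte form → EE 80 8E.
U+0088: 2-byte form → C2 88.
U+16E2: 3-byte form → E1 9B A2.
U+0027: 1-byte form → 27.
U+6820: 3-byte form → E6 A0 A0.
Concatenated (25 bytes): E2 86 A7 E3 AB B5 F0 B0 9C 8F EF 82 92 EE 80 8E C2 88 E1 9B A2 27 E6 A0 A0.

E2 86 A7 E3 AB B5 F0 B0 9C 8F EF 82 92 EE 80 8E C2 88 E1 9B A2 27 E6 A0 A0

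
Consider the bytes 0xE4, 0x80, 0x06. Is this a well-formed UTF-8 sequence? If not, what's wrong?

Leading byte 0xE4 = 11100100 → 3-byte form.
Byte 3 is 0x06 = 00000110, which is not 10xxxxxx — expected a continuation byte.

invalid (non-continuation byte where continuation expected)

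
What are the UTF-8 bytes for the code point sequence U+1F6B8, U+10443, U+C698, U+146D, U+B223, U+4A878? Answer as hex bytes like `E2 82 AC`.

F0 9F 9A B8 F0 90 91 83 EC 9A 98 E1 91 AD EB 88 A3 F1 8A A1 B8

U+1F6B8: 4-byte form → F0 9F 9A B8.
U+10443: 4-byte form → F0 90 91 83.
U+C698: 3-byte form → EC 9A 98.
U+146D: 3-byte form → E1 91 AD.
U+B223: 3-byte form → EB 88 A3.
U+4A878: 4-byte form → F1 8A A1 B8.
Concatenated (21 bytes): F0 9F 9A B8 F0 90 91 83 EC 9A 98 E1 91 AD EB 88 A3 F1 8A A1 B8.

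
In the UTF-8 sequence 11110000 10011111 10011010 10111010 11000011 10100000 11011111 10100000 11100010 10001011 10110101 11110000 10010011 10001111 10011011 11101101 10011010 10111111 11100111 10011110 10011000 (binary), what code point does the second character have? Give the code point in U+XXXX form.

U+00E0

Offset 0: leading byte 0xF0 = 11110000 → 4-byte char #1 = F0 9F 9A BA.
Offset 4: leading byte 0xC3 = 11000011 → 2-byte char #2 = C3 A0.
Leading byte 0xC3 = 11000011 matches 110xxxxx → 2-byte sequence.
Byte 1: 0xC3 = 11000011, payload 00011 (5 bits).
Byte 2: 0xA0 = 10100000 (10xxxxxx ✓), payload 100000.
Concatenate: 00011100000 = 0xE0 (11 bits → U+00E0).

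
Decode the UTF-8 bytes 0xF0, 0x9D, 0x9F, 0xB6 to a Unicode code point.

U+1D7F6

Leading byte 0xF0 = 11110000 matches 11110xxx → 4-byte sequence.
Byte 1: 0xF0 = 11110000, payload 000 (3 bits).
Byte 2: 0x9D = 10011101 (10xxxxxx ✓), payload 011101.
Byte 3: 0x9F = 10011111 (10xxxxxx ✓), payload 011111.
Byte 4: 0xB6 = 10110110 (10xxxxxx ✓), payload 110110.
Concatenate: 000011101011111110110 = 0x1D7F6 (21 bits → U+1D7F6).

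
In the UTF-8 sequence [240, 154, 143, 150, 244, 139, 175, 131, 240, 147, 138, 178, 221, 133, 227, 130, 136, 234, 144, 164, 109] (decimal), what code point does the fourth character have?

U+0745

Offset 0: leading byte 0xF0 = 11110000 → 4-byte char #1 = F0 9A 8F 96.
Offset 4: leading byte 0xF4 = 11110100 → 4-byte char #2 = F4 8B AF 83.
Offset 8: leading byte 0xF0 = 11110000 → 4-byte char #3 = F0 93 8A B2.
Offset 12: leading byte 0xDD = 11011101 → 2-byte char #4 = DD 85.
Leading byte 0xDD = 11011101 matches 110xxxxx → 2-byte sequence.
Byte 1: 0xDD = 11011101, payload 11101 (5 bits).
Byte 2: 0x85 = 10000101 (10xxxxxx ✓), payload 000101.
Concatenate: 11101000101 = 0x745 (11 bits → U+0745).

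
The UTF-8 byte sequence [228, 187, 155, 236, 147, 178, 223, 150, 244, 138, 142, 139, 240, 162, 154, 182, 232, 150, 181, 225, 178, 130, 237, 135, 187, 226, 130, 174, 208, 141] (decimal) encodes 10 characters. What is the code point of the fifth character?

U+226B6

Offset 0: leading byte 0xE4 = 11100100 → 3-byte char #1 = E4 BB 9B.
Offset 3: leading byte 0xEC = 11101100 → 3-byte char #2 = EC 93 B2.
Offset 6: leading byte 0xDF = 11011111 → 2-byte char #3 = DF 96.
Offset 8: leading byte 0xF4 = 11110100 → 4-byte char #4 = F4 8A 8E 8B.
Offset 12: leading byte 0xF0 = 11110000 → 4-byte char #5 = F0 A2 9A B6.
Leading byte 0xF0 = 11110000 matches 11110xxx → 4-byte sequence.
Byte 1: 0xF0 = 11110000, payload 000 (3 bits).
Byte 2: 0xA2 = 10100010 (10xxxxxx ✓), payload 100010.
Byte 3: 0x9A = 10011010 (10xxxxxx ✓), payload 011010.
Byte 4: 0xB6 = 10110110 (10xxxxxx ✓), payload 110110.
Concatenate: 000100010011010110110 = 0x226B6 (21 bits → U+226B6).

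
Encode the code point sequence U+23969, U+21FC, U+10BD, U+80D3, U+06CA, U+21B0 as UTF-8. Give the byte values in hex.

U+23969: 4-byte form → F0 A3 A5 A9.
U+21FC: 3-byte form → E2 87 BC.
U+10BD: 3-byte form → E1 82 BD.
U+80D3: 3-byte form → E8 83 93.
U+06CA: 2-byte form → DB 8A.
U+21B0: 3-byte form → E2 86 B0.
Concatenated (18 bytes): F0 A3 A5 A9 E2 87 BC E1 82 BD E8 83 93 DB 8A E2 86 B0.

F0 A3 A5 A9 E2 87 BC E1 82 BD E8 83 93 DB 8A E2 86 B0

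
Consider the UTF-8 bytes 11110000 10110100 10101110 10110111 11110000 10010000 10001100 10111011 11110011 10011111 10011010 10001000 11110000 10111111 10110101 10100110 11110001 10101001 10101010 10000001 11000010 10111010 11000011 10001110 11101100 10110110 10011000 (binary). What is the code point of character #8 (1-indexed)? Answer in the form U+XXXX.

U+CD98

Offset 0: leading byte 0xF0 = 11110000 → 4-byte char #1 = F0 B4 AE B7.
Offset 4: leading byte 0xF0 = 11110000 → 4-byte char #2 = F0 90 8C BB.
Offset 8: leading byte 0xF3 = 11110011 → 4-byte char #3 = F3 9F 9A 88.
Offset 12: leading byte 0xF0 = 11110000 → 4-byte char #4 = F0 BF B5 A6.
Offset 16: leading byte 0xF1 = 11110001 → 4-byte char #5 = F1 A9 AA 81.
Offset 20: leading byte 0xC2 = 11000010 → 2-byte char #6 = C2 BA.
Offset 22: leading byte 0xC3 = 11000011 → 2-byte char #7 = C3 8E.
Offset 24: leading byte 0xEC = 11101100 → 3-byte char #8 = EC B6 98.
Leading byte 0xEC = 11101100 matches 1110xxxx → 3-byte sequence.
Byte 1: 0xEC = 11101100, payload 1100 (4 bits).
Byte 2: 0xB6 = 10110110 (10xxxxxx ✓), payload 110110.
Byte 3: 0x98 = 10011000 (10xxxxxx ✓), payload 011000.
Concatenate: 1100110110011000 = 0xCD98 (16 bits → U+CD98).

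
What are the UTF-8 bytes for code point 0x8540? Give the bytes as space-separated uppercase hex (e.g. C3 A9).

E8 95 80

U+8540 = 0x8540 = 34112 decimal. In range U+0800–U+FFFF → 3-byte form: 1110xxxx 10xxxxxx 10xxxxxx.
Binary (16 bits): 1000010101000000.
Split 4+6+6: 1000 | 010101 | 000000.
Byte 1: 11101000 = 0xE8.
Byte 2: 10010101 = 0x95.
Byte 3: 10000000 = 0x80.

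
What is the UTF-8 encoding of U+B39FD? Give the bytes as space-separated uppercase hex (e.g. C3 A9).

F2 B3 A7 BD

U+B39FD = 0xB39FD = 735741 decimal. In range U+10000–U+10FFFF → 4-byte form: 11110xxx 10xxxxxx 10xxxxxx 10xxxxxx.
Binary (21 bits): 010110011100111111101.
Split 3+6+6+6: 010 | 110011 | 100111 | 111101.
Byte 1: 11110010 = 0xF2.
Byte 2: 10110011 = 0xB3.
Byte 3: 10100111 = 0xA7.
Byte 4: 10111101 = 0xBD.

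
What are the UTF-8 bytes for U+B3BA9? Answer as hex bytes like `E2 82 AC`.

U+B3BA9 = 0xB3BA9 = 736169 decimal. In range U+10000–U+10FFFF → 4-byte form: 11110xxx 10xxxxxx 10xxxxxx 10xxxxxx.
Binary (21 bits): 010110011101110101001.
Split 3+6+6+6: 010 | 110011 | 101110 | 101001.
Byte 1: 11110010 = 0xF2.
Byte 2: 10110011 = 0xB3.
Byte 3: 10101110 = 0xAE.
Byte 4: 10101001 = 0xA9.

F2 B3 AE A9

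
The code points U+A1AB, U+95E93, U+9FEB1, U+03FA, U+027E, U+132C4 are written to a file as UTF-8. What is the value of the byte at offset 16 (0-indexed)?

U+A1AB → 3-byte form EA 86 AB at offsets 0–2.
U+95E93 → 4-byte form F2 95 BA 93 at offsets 3–6.
U+9FEB1 → 4-byte form F2 9F BA B1 at offsets 7–10.
U+03FA → 2-byte form CF BA at offsets 11–12.
U+027E → 2-byte form C9 BE at offsets 13–14.
U+132C4 → 4-byte form F0 93 8B 84 at offsets 15–18.
Offset 16 falls in char 6's range; it's byte 2 of F0 93 8B 84 = 0x93.

0x93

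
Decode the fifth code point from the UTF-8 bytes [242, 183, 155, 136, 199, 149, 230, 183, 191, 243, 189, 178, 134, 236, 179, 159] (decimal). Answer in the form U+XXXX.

Offset 0: leading byte 0xF2 = 11110010 → 4-byte char #1 = F2 B7 9B 88.
Offset 4: leading byte 0xC7 = 11000111 → 2-byte char #2 = C7 95.
Offset 6: leading byte 0xE6 = 11100110 → 3-byte char #3 = E6 B7 BF.
Offset 9: leading byte 0xF3 = 11110011 → 4-byte char #4 = F3 BD B2 86.
Offset 13: leading byte 0xEC = 11101100 → 3-byte char #5 = EC B3 9F.
Leading byte 0xEC = 11101100 matches 1110xxxx → 3-byte sequence.
Byte 1: 0xEC = 11101100, payload 1100 (4 bits).
Byte 2: 0xB3 = 10110011 (10xxxxxx ✓), payload 110011.
Byte 3: 0x9F = 10011111 (10xxxxxx ✓), payload 011111.
Concatenate: 1100110011011111 = 0xCCDF (16 bits → U+CCDF).

U+CCDF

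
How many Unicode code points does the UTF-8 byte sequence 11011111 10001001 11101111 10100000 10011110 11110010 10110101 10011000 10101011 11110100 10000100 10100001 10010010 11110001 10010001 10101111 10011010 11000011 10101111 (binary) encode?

Byte at offset 0: 0xDF = 11011111 → 2-byte char (#1). Advance 2.
Byte at offset 2: 0xEF = 11101111 → 3-byte char (#2). Advance 3.
Byte at offset 5: 0xF2 = 11110010 → 4-byte char (#3). Advance 4.
Byte at offset 9: 0xF4 = 11110100 → 4-byte char (#4). Advance 4.
Byte at offset 13: 0xF1 = 11110001 → 4-byte char (#5). Advance 4.
Byte at offset 17: 0xC3 = 11000011 → 2-byte char (#6). Advance 2.
Reached end at offset 19 after 6 code points.

6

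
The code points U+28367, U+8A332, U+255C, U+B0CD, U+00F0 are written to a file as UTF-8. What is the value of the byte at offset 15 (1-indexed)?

1-indexed offset 15 is 0-indexed offset 14.
U+28367 → 4-byte form F0 A8 8D A7 at offsets 0–3.
U+8A332 → 4-byte form F2 8A 8C B2 at offsets 4–7.
U+255C → 3-byte form E2 95 9C at offsets 8–10.
U+B0CD → 3-byte form EB 83 8D at offsets 11–13.
U+00F0 → 2-byte form C3 B0 at offsets 14–15.
Offset 14 falls in char 5's range; it's byte 1 of C3 B0 = 0xC3.

0xC3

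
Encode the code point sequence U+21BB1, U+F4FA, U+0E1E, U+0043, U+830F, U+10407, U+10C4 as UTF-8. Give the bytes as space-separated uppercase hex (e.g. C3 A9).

U+21BB1: 4-byte form → F0 A1 AE B1.
U+F4FA: 3-byte form → EF 93 BA.
U+0E1E: 3-byte form → E0 B8 9E.
U+0043: 1-byte form → 43.
U+830F: 3-byte form → E8 8C 8F.
U+10407: 4-byte form → F0 90 90 87.
U+10C4: 3-byte form → E1 83 84.
Concatenated (21 bytes): F0 A1 AE B1 EF 93 BA E0 B8 9E 43 E8 8C 8F F0 90 90 87 E1 83 84.

F0 A1 AE B1 EF 93 BA E0 B8 9E 43 E8 8C 8F F0 90 90 87 E1 83 84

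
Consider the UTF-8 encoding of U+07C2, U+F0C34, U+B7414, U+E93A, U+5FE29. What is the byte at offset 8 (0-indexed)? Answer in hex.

0x90

U+07C2 → 2-byte form DF 82 at offsets 0–1.
U+F0C34 → 4-byte form F3 B0 B0 B4 at offsets 2–5.
U+B7414 → 4-byte form F2 B7 90 94 at offsets 6–9.
Offset 8 falls in char 3's range; it's byte 3 of F2 B7 90 94 = 0x90.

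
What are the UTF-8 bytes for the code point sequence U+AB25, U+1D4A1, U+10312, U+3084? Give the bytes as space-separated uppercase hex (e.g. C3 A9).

U+AB25: 3-byte form → EA AC A5.
U+1D4A1: 4-byte form → F0 9D 92 A1.
U+10312: 4-byte form → F0 90 8C 92.
U+3084: 3-byte form → E3 82 84.
Concatenated (14 bytes): EA AC A5 F0 9D 92 A1 F0 90 8C 92 E3 82 84.

EA AC A5 F0 9D 92 A1 F0 90 8C 92 E3 82 84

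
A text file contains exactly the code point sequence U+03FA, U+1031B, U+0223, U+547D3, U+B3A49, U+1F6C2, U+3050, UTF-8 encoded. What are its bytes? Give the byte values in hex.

CF BA F0 90 8C 9B C8 A3 F1 94 9F 93 F2 B3 A9 89 F0 9F 9B 82 E3 81 90

U+03FA: 2-byte form → CF BA.
U+1031B: 4-byte form → F0 90 8C 9B.
U+0223: 2-byte form → C8 A3.
U+547D3: 4-byte form → F1 94 9F 93.
U+B3A49: 4-byte form → F2 B3 A9 89.
U+1F6C2: 4-byte form → F0 9F 9B 82.
U+3050: 3-byte form → E3 81 90.
Concatenated (23 bytes): CF BA F0 90 8C 9B C8 A3 F1 94 9F 93 F2 B3 A9 89 F0 9F 9B 82 E3 81 90.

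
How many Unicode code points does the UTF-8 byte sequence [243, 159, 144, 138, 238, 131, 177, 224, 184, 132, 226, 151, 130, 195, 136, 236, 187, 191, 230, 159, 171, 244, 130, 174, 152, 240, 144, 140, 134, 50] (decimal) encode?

10

Byte at offset 0: 0xF3 = 11110011 → 4-byte char (#1). Advance 4.
Byte at offset 4: 0xEE = 11101110 → 3-byte char (#2). Advance 3.
Byte at offset 7: 0xE0 = 11100000 → 3-byte char (#3). Advance 3.
Byte at offset 10: 0xE2 = 11100010 → 3-byte char (#4). Advance 3.
Byte at offset 13: 0xC3 = 11000011 → 2-byte char (#5). Advance 2.
Byte at offset 15: 0xEC = 11101100 → 3-byte char (#6). Advance 3.
Byte at offset 18: 0xE6 = 11100110 → 3-byte char (#7). Advance 3.
Byte at offset 21: 0xF4 = 11110100 → 4-byte char (#8). Advance 4.
Byte at offset 25: 0xF0 = 11110000 → 4-byte char (#9). Advance 4.
Byte at offset 29: 0x32 = 00110010 → 1-byte char (#10). Advance 1.
Reached end at offset 30 after 10 code points.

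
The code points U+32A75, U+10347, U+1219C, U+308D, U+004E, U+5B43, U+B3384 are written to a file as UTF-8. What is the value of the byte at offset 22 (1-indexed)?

1-indexed offset 22 is 0-indexed offset 21.
U+32A75 → 4-byte form F0 B2 A9 B5 at offsets 0–3.
U+10347 → 4-byte form F0 90 8D 87 at offsets 4–7.
U+1219C → 4-byte form F0 92 86 9C at offsets 8–11.
U+308D → 3-byte form E3 82 8D at offsets 12–14.
U+004E → 1-byte form 4E at offsets 15–15.
U+5B43 → 3-byte form E5 AD 83 at offsets 16–18.
U+B3384 → 4-byte form F2 B3 8E 84 at offsets 19–22.
Offset 21 falls in char 7's range; it's byte 3 of F2 B3 8E 84 = 0x8E.

0x8E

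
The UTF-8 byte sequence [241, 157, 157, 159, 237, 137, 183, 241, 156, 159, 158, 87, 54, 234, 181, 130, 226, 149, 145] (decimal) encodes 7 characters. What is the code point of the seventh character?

Offset 0: leading byte 0xF1 = 11110001 → 4-byte char #1 = F1 9D 9D 9F.
Offset 4: leading byte 0xED = 11101101 → 3-byte char #2 = ED 89 B7.
Offset 7: leading byte 0xF1 = 11110001 → 4-byte char #3 = F1 9C 9F 9E.
Offset 11: leading byte 0x57 = 01010111 → 1-byte char #4 = 57.
Offset 12: leading byte 0x36 = 00110110 → 1-byte char #5 = 36.
Offset 13: leading byte 0xEA = 11101010 → 3-byte char #6 = EA B5 82.
Offset 16: leading byte 0xE2 = 11100010 → 3-byte char #7 = E2 95 91.
Leading byte 0xE2 = 11100010 matches 1110xxxx → 3-byte sequence.
Byte 1: 0xE2 = 11100010, payload 0010 (4 bits).
Byte 2: 0x95 = 10010101 (10xxxxxx ✓), payload 010101.
Byte 3: 0x91 = 10010001 (10xxxxxx ✓), payload 010001.
Concatenate: 0010010101010001 = 0x2551 (16 bits → U+2551).

U+2551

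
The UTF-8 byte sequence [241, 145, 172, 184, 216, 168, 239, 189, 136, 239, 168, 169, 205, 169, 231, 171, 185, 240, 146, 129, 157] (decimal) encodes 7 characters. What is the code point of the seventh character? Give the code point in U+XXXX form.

U+1205D

Offset 0: leading byte 0xF1 = 11110001 → 4-byte char #1 = F1 91 AC B8.
Offset 4: leading byte 0xD8 = 11011000 → 2-byte char #2 = D8 A8.
Offset 6: leading byte 0xEF = 11101111 → 3-byte char #3 = EF BD 88.
Offset 9: leading byte 0xEF = 11101111 → 3-byte char #4 = EF A8 A9.
Offset 12: leading byte 0xCD = 11001101 → 2-byte char #5 = CD A9.
Offset 14: leading byte 0xE7 = 11100111 → 3-byte char #6 = E7 AB B9.
Offset 17: leading byte 0xF0 = 11110000 → 4-byte char #7 = F0 92 81 9D.
Leading byte 0xF0 = 11110000 matches 11110xxx → 4-byte sequence.
Byte 1: 0xF0 = 11110000, payload 000 (3 bits).
Byte 2: 0x92 = 10010010 (10xxxxxx ✓), payload 010010.
Byte 3: 0x81 = 10000001 (10xxxxxx ✓), payload 000001.
Byte 4: 0x9D = 10011101 (10xxxxxx ✓), payload 011101.
Concatenate: 000010010000001011101 = 0x1205D (21 bits → U+1205D).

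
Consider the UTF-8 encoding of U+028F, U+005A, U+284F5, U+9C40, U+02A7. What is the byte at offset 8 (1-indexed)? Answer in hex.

0xE9

1-indexed offset 8 is 0-indexed offset 7.
U+028F → 2-byte form CA 8F at offsets 0–1.
U+005A → 1-byte form 5A at offsets 2–2.
U+284F5 → 4-byte form F0 A8 93 B5 at offsets 3–6.
U+9C40 → 3-byte form E9 B1 80 at offsets 7–9.
Offset 7 falls in char 4's range; it's byte 1 of E9 B1 80 = 0xE9.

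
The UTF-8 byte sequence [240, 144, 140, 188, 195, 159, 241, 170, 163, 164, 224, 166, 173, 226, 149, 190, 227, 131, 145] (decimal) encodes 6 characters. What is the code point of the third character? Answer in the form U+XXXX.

U+6A8E4

Offset 0: leading byte 0xF0 = 11110000 → 4-byte char #1 = F0 90 8C BC.
Offset 4: leading byte 0xC3 = 11000011 → 2-byte char #2 = C3 9F.
Offset 6: leading byte 0xF1 = 11110001 → 4-byte char #3 = F1 AA A3 A4.
Leading byte 0xF1 = 11110001 matches 11110xxx → 4-byte sequence.
Byte 1: 0xF1 = 11110001, payload 001 (3 bits).
Byte 2: 0xAA = 10101010 (10xxxxxx ✓), payload 101010.
Byte 3: 0xA3 = 10100011 (10xxxxxx ✓), payload 100011.
Byte 4: 0xA4 = 10100100 (10xxxxxx ✓), payload 100100.
Concatenate: 001101010100011100100 = 0x6A8E4 (21 bits → U+6A8E4).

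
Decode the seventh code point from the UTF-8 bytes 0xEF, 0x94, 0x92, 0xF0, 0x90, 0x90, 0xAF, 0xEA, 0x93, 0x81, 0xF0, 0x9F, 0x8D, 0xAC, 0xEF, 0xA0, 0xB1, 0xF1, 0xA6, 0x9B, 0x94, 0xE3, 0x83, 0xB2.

U+30F2

Offset 0: leading byte 0xEF = 11101111 → 3-byte char #1 = EF 94 92.
Offset 3: leading byte 0xF0 = 11110000 → 4-byte char #2 = F0 90 90 AF.
Offset 7: leading byte 0xEA = 11101010 → 3-byte char #3 = EA 93 81.
Offset 10: leading byte 0xF0 = 11110000 → 4-byte char #4 = F0 9F 8D AC.
Offset 14: leading byte 0xEF = 11101111 → 3-byte char #5 = EF A0 B1.
Offset 17: leading byte 0xF1 = 11110001 → 4-byte char #6 = F1 A6 9B 94.
Offset 21: leading byte 0xE3 = 11100011 → 3-byte char #7 = E3 83 B2.
Leading byte 0xE3 = 11100011 matches 1110xxxx → 3-byte sequence.
Byte 1: 0xE3 = 11100011, payload 0011 (4 bits).
Byte 2: 0x83 = 10000011 (10xxxxxx ✓), payload 000011.
Byte 3: 0xB2 = 10110010 (10xxxxxx ✓), payload 110010.
Concatenate: 0011000011110010 = 0x30F2 (16 bits → U+30F2).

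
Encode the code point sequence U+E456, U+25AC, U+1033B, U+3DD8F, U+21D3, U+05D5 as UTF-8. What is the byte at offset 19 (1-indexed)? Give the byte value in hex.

1-indexed offset 19 is 0-indexed offset 18.
U+E456 → 3-byte form EE 91 96 at offsets 0–2.
U+25AC → 3-byte form E2 96 AC at offsets 3–5.
U+1033B → 4-byte form F0 90 8C BB at offsets 6–9.
U+3DD8F → 4-byte form F0 BD B6 8F at offsets 10–13.
U+21D3 → 3-byte form E2 87 93 at offsets 14–16.
U+05D5 → 2-byte form D7 95 at offsets 17–18.
Offset 18 falls in char 6's range; it's byte 2 of D7 95 = 0x95.

0x95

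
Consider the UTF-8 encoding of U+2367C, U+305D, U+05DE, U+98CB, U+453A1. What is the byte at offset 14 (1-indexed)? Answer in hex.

0x85

1-indexed offset 14 is 0-indexed offset 13.
U+2367C → 4-byte form F0 A3 99 BC at offsets 0–3.
U+305D → 3-byte form E3 81 9D at offsets 4–6.
U+05DE → 2-byte form D7 9E at offsets 7–8.
U+98CB → 3-byte form E9 A3 8B at offsets 9–11.
U+453A1 → 4-byte form F1 85 8E A1 at offsets 12–15.
Offset 13 falls in char 5's range; it's byte 2 of F1 85 8E A1 = 0x85.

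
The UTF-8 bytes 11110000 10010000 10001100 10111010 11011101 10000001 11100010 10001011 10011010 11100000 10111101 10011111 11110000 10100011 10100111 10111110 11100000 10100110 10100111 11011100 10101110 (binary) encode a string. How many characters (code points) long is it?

7

Byte at offset 0: 0xF0 = 11110000 → 4-byte char (#1). Advance 4.
Byte at offset 4: 0xDD = 11011101 → 2-byte char (#2). Advance 2.
Byte at offset 6: 0xE2 = 11100010 → 3-byte char (#3). Advance 3.
Byte at offset 9: 0xE0 = 11100000 → 3-byte char (#4). Advance 3.
Byte at offset 12: 0xF0 = 11110000 → 4-byte char (#5). Advance 4.
Byte at offset 16: 0xE0 = 11100000 → 3-byte char (#6). Advance 3.
Byte at offset 19: 0xDC = 11011100 → 2-byte char (#7). Advance 2.
Reached end at offset 21 after 7 code points.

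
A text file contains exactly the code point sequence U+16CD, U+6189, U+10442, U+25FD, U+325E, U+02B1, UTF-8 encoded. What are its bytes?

U+16CD: 3-byte form → E1 9B 8D.
U+6189: 3-byte form → E6 86 89.
U+10442: 4-byte form → F0 90 91 82.
U+25FD: 3-byte form → E2 97 BD.
U+325E: 3-byte form → E3 89 9E.
U+02B1: 2-byte form → CA B1.
Concatenated (18 bytes): E1 9B 8D E6 86 89 F0 90 91 82 E2 97 BD E3 89 9E CA B1.

E1 9B 8D E6 86 89 F0 90 91 82 E2 97 BD E3 89 9E CA B1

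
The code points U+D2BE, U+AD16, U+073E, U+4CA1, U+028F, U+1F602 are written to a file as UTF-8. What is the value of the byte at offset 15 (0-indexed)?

0x98

U+D2BE → 3-byte form ED 8A BE at offsets 0–2.
U+AD16 → 3-byte form EA B4 96 at offsets 3–5.
U+073E → 2-byte form DC BE at offsets 6–7.
U+4CA1 → 3-byte form E4 B2 A1 at offsets 8–10.
U+028F → 2-byte form CA 8F at offsets 11–12.
U+1F602 → 4-byte form F0 9F 98 82 at offsets 13–16.
Offset 15 falls in char 6's range; it's byte 3 of F0 9F 98 82 = 0x98.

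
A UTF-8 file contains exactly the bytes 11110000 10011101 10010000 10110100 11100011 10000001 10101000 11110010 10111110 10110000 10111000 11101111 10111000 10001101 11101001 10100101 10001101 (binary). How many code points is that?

Byte at offset 0: 0xF0 = 11110000 → 4-byte char (#1). Advance 4.
Byte at offset 4: 0xE3 = 11100011 → 3-byte char (#2). Advance 3.
Byte at offset 7: 0xF2 = 11110010 → 4-byte char (#3). Advance 4.
Byte at offset 11: 0xEF = 11101111 → 3-byte char (#4). Advance 3.
Byte at offset 14: 0xE9 = 11101001 → 3-byte char (#5). Advance 3.
Reached end at offset 17 after 5 code points.

5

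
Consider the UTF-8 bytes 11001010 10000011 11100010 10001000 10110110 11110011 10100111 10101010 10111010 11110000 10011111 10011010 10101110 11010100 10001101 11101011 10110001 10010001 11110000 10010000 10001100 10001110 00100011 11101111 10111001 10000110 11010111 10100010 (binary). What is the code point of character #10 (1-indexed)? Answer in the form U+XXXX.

Offset 0: leading byte 0xCA = 11001010 → 2-byte char #1 = CA 83.
Offset 2: leading byte 0xE2 = 11100010 → 3-byte char #2 = E2 88 B6.
Offset 5: leading byte 0xF3 = 11110011 → 4-byte char #3 = F3 A7 AA BA.
Offset 9: leading byte 0xF0 = 11110000 → 4-byte char #4 = F0 9F 9A AE.
Offset 13: leading byte 0xD4 = 11010100 → 2-byte char #5 = D4 8D.
Offset 15: leading byte 0xEB = 11101011 → 3-byte char #6 = EB B1 91.
Offset 18: leading byte 0xF0 = 11110000 → 4-byte char #7 = F0 90 8C 8E.
Offset 22: leading byte 0x23 = 00100011 → 1-byte char #8 = 23.
Offset 23: leading byte 0xEF = 11101111 → 3-byte char #9 = EF B9 86.
Offset 26: leading byte 0xD7 = 11010111 → 2-byte char #10 = D7 A2.
Leading byte 0xD7 = 11010111 matches 110xxxxx → 2-byte sequence.
Byte 1: 0xD7 = 11010111, payload 10111 (5 bits).
Byte 2: 0xA2 = 10100010 (10xxxxxx ✓), payload 100010.
Concatenate: 10111100010 = 0x5E2 (11 bits → U+05E2).

U+05E2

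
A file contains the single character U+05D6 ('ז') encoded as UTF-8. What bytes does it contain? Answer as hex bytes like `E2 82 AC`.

U+05D6 = 0x5D6 = 1494 decimal. In range U+0080–U+07FF → 2-byte form: 110xxxxx 10xxxxxx.
Binary (11 bits): 10111010110.
Split 5+6: 10111 | 010110.
Byte 1: 11010111 = 0xD7.
Byte 2: 10010110 = 0x96.

D7 96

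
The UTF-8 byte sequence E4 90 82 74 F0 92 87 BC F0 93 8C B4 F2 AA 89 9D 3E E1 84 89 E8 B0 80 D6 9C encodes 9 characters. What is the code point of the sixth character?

Offset 0: leading byte 0xE4 = 11100100 → 3-byte char #1 = E4 90 82.
Offset 3: leading byte 0x74 = 01110100 → 1-byte char #2 = 74.
Offset 4: leading byte 0xF0 = 11110000 → 4-byte char #3 = F0 92 87 BC.
Offset 8: leading byte 0xF0 = 11110000 → 4-byte char #4 = F0 93 8C B4.
Offset 12: leading byte 0xF2 = 11110010 → 4-byte char #5 = F2 AA 89 9D.
Offset 16: leading byte 0x3E = 00111110 → 1-byte char #6 = 3E.
Leading byte 0x3E = 00111110 matches 0xxxxxxx → 1-byte sequence.
Byte 1: 0x3E = 00111110, payload 0111110 (7 bits).
Concatenate: 0111110 = 0x3E (7 bits → U+003E).

U+003E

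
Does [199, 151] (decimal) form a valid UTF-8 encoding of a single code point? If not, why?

Leading byte 0xC7 = 11000111 → 2-byte form.
Continuation bytes 0x97=10010111 all match 10xxxxxx.
Decoded value 0x1D7 is ≥ 0x80 (shortest form) and not a surrogate.

valid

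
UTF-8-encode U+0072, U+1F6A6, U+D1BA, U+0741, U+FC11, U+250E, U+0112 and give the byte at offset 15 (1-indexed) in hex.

0x94

1-indexed offset 15 is 0-indexed offset 14.
U+0072 → 1-byte form 72 at offsets 0–0.
U+1F6A6 → 4-byte form F0 9F 9A A6 at offsets 1–4.
U+D1BA → 3-byte form ED 86 BA at offsets 5–7.
U+0741 → 2-byte form DD 81 at offsets 8–9.
U+FC11 → 3-byte form EF B0 91 at offsets 10–12.
U+250E → 3-byte form E2 94 8E at offsets 13–15.
Offset 14 falls in char 6's range; it's byte 2 of E2 94 8E = 0x94.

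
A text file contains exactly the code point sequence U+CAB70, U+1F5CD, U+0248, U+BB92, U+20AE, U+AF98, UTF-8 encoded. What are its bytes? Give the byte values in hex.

F3 8A AD B0 F0 9F 97 8D C9 88 EB AE 92 E2 82 AE EA BE 98

U+CAB70: 4-byte form → F3 8A AD B0.
U+1F5CD: 4-byte form → F0 9F 97 8D.
U+0248: 2-byte form → C9 88.
U+BB92: 3-byte form → EB AE 92.
U+20AE: 3-byte form → E2 82 AE.
U+AF98: 3-byte form → EA BE 98.
Concatenated (19 bytes): F3 8A AD B0 F0 9F 97 8D C9 88 EB AE 92 E2 82 AE EA BE 98.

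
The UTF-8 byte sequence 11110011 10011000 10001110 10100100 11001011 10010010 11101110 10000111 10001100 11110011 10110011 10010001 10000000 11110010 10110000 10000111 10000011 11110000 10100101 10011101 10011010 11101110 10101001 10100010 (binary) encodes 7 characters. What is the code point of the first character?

Offset 0: leading byte 0xF3 = 11110011 → 4-byte char #1 = F3 98 8E A4.
Leading byte 0xF3 = 11110011 matches 11110xxx → 4-byte sequence.
Byte 1: 0xF3 = 11110011, payload 011 (3 bits).
Byte 2: 0x98 = 10011000 (10xxxxxx ✓), payload 011000.
Byte 3: 0x8E = 10001110 (10xxxxxx ✓), payload 001110.
Byte 4: 0xA4 = 10100100 (10xxxxxx ✓), payload 100100.
Concatenate: 011011000001110100100 = 0xD83A4 (21 bits → U+D83A4).

U+D83A4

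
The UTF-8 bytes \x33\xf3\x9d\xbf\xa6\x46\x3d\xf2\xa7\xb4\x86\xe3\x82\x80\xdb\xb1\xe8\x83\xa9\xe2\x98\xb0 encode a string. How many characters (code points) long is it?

Byte at offset 0: 0x33 = 00110011 → 1-byte char (#1). Advance 1.
Byte at offset 1: 0xF3 = 11110011 → 4-byte char (#2). Advance 4.
Byte at offset 5: 0x46 = 01000110 → 1-byte char (#3). Advance 1.
Byte at offset 6: 0x3D = 00111101 → 1-byte char (#4). Advance 1.
Byte at offset 7: 0xF2 = 11110010 → 4-byte char (#5). Advance 4.
Byte at offset 11: 0xE3 = 11100011 → 3-byte char (#6). Advance 3.
Byte at offset 14: 0xDB = 11011011 → 2-byte char (#7). Advance 2.
Byte at offset 16: 0xE8 = 11101000 → 3-byte char (#8). Advance 3.
Byte at offset 19: 0xE2 = 11100010 → 3-byte char (#9). Advance 3.
Reached end at offset 22 after 9 code points.

9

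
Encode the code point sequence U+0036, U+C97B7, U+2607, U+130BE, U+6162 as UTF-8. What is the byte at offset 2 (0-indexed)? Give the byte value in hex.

U+0036 → 1-byte form 36 at offsets 0–0.
U+C97B7 → 4-byte form F3 89 9E B7 at offsets 1–4.
Offset 2 falls in char 2's range; it's byte 2 of F3 89 9E B7 = 0x89.

0x89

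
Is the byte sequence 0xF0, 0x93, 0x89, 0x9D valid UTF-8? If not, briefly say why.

Leading byte 0xF0 = 11110000 → 4-byte form.
Continuation bytes 0x93=10010011, 0x89=10001001, 0x9D=10011101 all match 10xxxxxx.
Decoded value 0x1325D is ≥ 0x10000 (shortest form) and not a surrogate.

valid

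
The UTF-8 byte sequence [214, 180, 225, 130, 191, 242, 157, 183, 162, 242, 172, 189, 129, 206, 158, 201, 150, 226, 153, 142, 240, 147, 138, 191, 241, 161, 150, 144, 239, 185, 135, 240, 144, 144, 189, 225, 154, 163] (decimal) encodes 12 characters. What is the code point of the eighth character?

Offset 0: leading byte 0xD6 = 11010110 → 2-byte char #1 = D6 B4.
Offset 2: leading byte 0xE1 = 11100001 → 3-byte char #2 = E1 82 BF.
Offset 5: leading byte 0xF2 = 11110010 → 4-byte char #3 = F2 9D B7 A2.
Offset 9: leading byte 0xF2 = 11110010 → 4-byte char #4 = F2 AC BD 81.
Offset 13: leading byte 0xCE = 11001110 → 2-byte char #5 = CE 9E.
Offset 15: leading byte 0xC9 = 11001001 → 2-byte char #6 = C9 96.
Offset 17: leading byte 0xE2 = 11100010 → 3-byte char #7 = E2 99 8E.
Offset 20: leading byte 0xF0 = 11110000 → 4-byte char #8 = F0 93 8A BF.
Leading byte 0xF0 = 11110000 matches 11110xxx → 4-byte sequence.
Byte 1: 0xF0 = 11110000, payload 000 (3 bits).
Byte 2: 0x93 = 10010011 (10xxxxxx ✓), payload 010011.
Byte 3: 0x8A = 10001010 (10xxxxxx ✓), payload 001010.
Byte 4: 0xBF = 10111111 (10xxxxxx ✓), payload 111111.
Concatenate: 000010011001010111111 = 0x132BF (21 bits → U+132BF).

U+132BF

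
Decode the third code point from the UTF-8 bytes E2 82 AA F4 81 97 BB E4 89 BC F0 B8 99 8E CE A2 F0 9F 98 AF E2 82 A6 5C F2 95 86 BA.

Offset 0: leading byte 0xE2 = 11100010 → 3-byte char #1 = E2 82 AA.
Offset 3: leading byte 0xF4 = 11110100 → 4-byte char #2 = F4 81 97 BB.
Offset 7: leading byte 0xE4 = 11100100 → 3-byte char #3 = E4 89 BC.
Leading byte 0xE4 = 11100100 matches 1110xxxx → 3-byte sequence.
Byte 1: 0xE4 = 11100100, payload 0100 (4 bits).
Byte 2: 0x89 = 10001001 (10xxxxxx ✓), payload 001001.
Byte 3: 0xBC = 10111100 (10xxxxxx ✓), payload 111100.
Concatenate: 0100001001111100 = 0x427C (16 bits → U+427C).

U+427C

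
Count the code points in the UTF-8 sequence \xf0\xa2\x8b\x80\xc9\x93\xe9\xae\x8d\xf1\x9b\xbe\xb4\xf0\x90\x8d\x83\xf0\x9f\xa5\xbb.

Byte at offset 0: 0xF0 = 11110000 → 4-byte char (#1). Advance 4.
Byte at offset 4: 0xC9 = 11001001 → 2-byte char (#2). Advance 2.
Byte at offset 6: 0xE9 = 11101001 → 3-byte char (#3). Advance 3.
Byte at offset 9: 0xF1 = 11110001 → 4-byte char (#4). Advance 4.
Byte at offset 13: 0xF0 = 11110000 → 4-byte char (#5). Advance 4.
Byte at offset 17: 0xF0 = 11110000 → 4-byte char (#6). Advance 4.
Reached end at offset 21 after 6 code points.

6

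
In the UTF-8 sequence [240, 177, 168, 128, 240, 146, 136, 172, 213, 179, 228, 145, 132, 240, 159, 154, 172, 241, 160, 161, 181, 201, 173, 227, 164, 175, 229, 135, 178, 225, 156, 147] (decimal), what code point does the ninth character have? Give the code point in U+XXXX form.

U+51F2

Offset 0: leading byte 0xF0 = 11110000 → 4-byte char #1 = F0 B1 A8 80.
Offset 4: leading byte 0xF0 = 11110000 → 4-byte char #2 = F0 92 88 AC.
Offset 8: leading byte 0xD5 = 11010101 → 2-byte char #3 = D5 B3.
Offset 10: leading byte 0xE4 = 11100100 → 3-byte char #4 = E4 91 84.
Offset 13: leading byte 0xF0 = 11110000 → 4-byte char #5 = F0 9F 9A AC.
Offset 17: leading byte 0xF1 = 11110001 → 4-byte char #6 = F1 A0 A1 B5.
Offset 21: leading byte 0xC9 = 11001001 → 2-byte char #7 = C9 AD.
Offset 23: leading byte 0xE3 = 11100011 → 3-byte char #8 = E3 A4 AF.
Offset 26: leading byte 0xE5 = 11100101 → 3-byte char #9 = E5 87 B2.
Leading byte 0xE5 = 11100101 matches 1110xxxx → 3-byte sequence.
Byte 1: 0xE5 = 11100101, payload 0101 (4 bits).
Byte 2: 0x87 = 10000111 (10xxxxxx ✓), payload 000111.
Byte 3: 0xB2 = 10110010 (10xxxxxx ✓), payload 110010.
Concatenate: 0101000111110010 = 0x51F2 (16 bits → U+51F2).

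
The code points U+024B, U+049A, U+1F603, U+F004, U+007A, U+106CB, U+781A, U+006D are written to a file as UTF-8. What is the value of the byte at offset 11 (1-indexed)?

1-indexed offset 11 is 0-indexed offset 10.
U+024B → 2-byte form C9 8B at offsets 0–1.
U+049A → 2-byte form D2 9A at offsets 2–3.
U+1F603 → 4-byte form F0 9F 98 83 at offsets 4–7.
U+F004 → 3-byte form EF 80 84 at offsets 8–10.
Offset 10 falls in char 4's range; it's byte 3 of EF 80 84 = 0x84.

0x84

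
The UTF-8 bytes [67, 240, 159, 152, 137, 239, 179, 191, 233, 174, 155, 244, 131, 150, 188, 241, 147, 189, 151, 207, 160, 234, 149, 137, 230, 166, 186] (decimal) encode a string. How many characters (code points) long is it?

Byte at offset 0: 0x43 = 01000011 → 1-byte char (#1). Advance 1.
Byte at offset 1: 0xF0 = 11110000 → 4-byte char (#2). Advance 4.
Byte at offset 5: 0xEF = 11101111 → 3-byte char (#3). Advance 3.
Byte at offset 8: 0xE9 = 11101001 → 3-byte char (#4). Advance 3.
Byte at offset 11: 0xF4 = 11110100 → 4-byte char (#5). Advance 4.
Byte at offset 15: 0xF1 = 11110001 → 4-byte char (#6). Advance 4.
Byte at offset 19: 0xCF = 11001111 → 2-byte char (#7). Advance 2.
Byte at offset 21: 0xEA = 11101010 → 3-byte char (#8). Advance 3.
Byte at offset 24: 0xE6 = 11100110 → 3-byte char (#9). Advance 3.
Reached end at offset 27 after 9 code points.

9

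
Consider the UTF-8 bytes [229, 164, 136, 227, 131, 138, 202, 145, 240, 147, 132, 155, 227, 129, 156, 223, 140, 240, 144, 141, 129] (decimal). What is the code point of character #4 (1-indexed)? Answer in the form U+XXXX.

U+1311B

Offset 0: leading byte 0xE5 = 11100101 → 3-byte char #1 = E5 A4 88.
Offset 3: leading byte 0xE3 = 11100011 → 3-byte char #2 = E3 83 8A.
Offset 6: leading byte 0xCA = 11001010 → 2-byte char #3 = CA 91.
Offset 8: leading byte 0xF0 = 11110000 → 4-byte char #4 = F0 93 84 9B.
Leading byte 0xF0 = 11110000 matches 11110xxx → 4-byte sequence.
Byte 1: 0xF0 = 11110000, payload 000 (3 bits).
Byte 2: 0x93 = 10010011 (10xxxxxx ✓), payload 010011.
Byte 3: 0x84 = 10000100 (10xxxxxx ✓), payload 000100.
Byte 4: 0x9B = 10011011 (10xxxxxx ✓), payload 011011.
Concatenate: 000010011000100011011 = 0x1311B (21 bits → U+1311B).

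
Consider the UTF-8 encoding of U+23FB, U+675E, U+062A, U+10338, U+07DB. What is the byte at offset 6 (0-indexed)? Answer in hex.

U+23FB → 3-byte form E2 8F BB at offsets 0–2.
U+675E → 3-byte form E6 9D 9E at offsets 3–5.
U+062A → 2-byte form D8 AA at offsets 6–7.
Offset 6 falls in char 3's range; it's byte 1 of D8 AA = 0xD8.

0xD8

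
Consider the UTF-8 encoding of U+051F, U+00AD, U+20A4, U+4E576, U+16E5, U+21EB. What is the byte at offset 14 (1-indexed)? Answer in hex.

0xA5

1-indexed offset 14 is 0-indexed offset 13.
U+051F → 2-byte form D4 9F at offsets 0–1.
U+00AD → 2-byte form C2 AD at offsets 2–3.
U+20A4 → 3-byte form E2 82 A4 at offsets 4–6.
U+4E576 → 4-byte form F1 8E 95 B6 at offsets 7–10.
U+16E5 → 3-byte form E1 9B A5 at offsets 11–13.
Offset 13 falls in char 5's range; it's byte 3 of E1 9B A5 = 0xA5.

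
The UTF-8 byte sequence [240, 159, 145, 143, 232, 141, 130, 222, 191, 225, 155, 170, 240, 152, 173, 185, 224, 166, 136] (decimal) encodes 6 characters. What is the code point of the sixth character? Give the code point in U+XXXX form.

Offset 0: leading byte 0xF0 = 11110000 → 4-byte char #1 = F0 9F 91 8F.
Offset 4: leading byte 0xE8 = 11101000 → 3-byte char #2 = E8 8D 82.
Offset 7: leading byte 0xDE = 11011110 → 2-byte char #3 = DE BF.
Offset 9: leading byte 0xE1 = 11100001 → 3-byte char #4 = E1 9B AA.
Offset 12: leading byte 0xF0 = 11110000 → 4-byte char #5 = F0 98 AD B9.
Offset 16: leading byte 0xE0 = 11100000 → 3-byte char #6 = E0 A6 88.
Leading byte 0xE0 = 11100000 matches 1110xxxx → 3-byte sequence.
Byte 1: 0xE0 = 11100000, payload 0000 (4 bits).
Byte 2: 0xA6 = 10100110 (10xxxxxx ✓), payload 100110.
Byte 3: 0x88 = 10001000 (10xxxxxx ✓), payload 001000.
Concatenate: 0000100110001000 = 0x988 (16 bits → U+0988).

U+0988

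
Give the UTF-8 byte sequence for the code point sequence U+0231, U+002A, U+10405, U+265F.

C8 B1 2A F0 90 90 85 E2 99 9F

U+0231: 2-byte form → C8 B1.
U+002A: 1-byte form → 2A.
U+10405: 4-byte form → F0 90 90 85.
U+265F: 3-byte form → E2 99 9F.
Concatenated (10 bytes): C8 B1 2A F0 90 90 85 E2 99 9F.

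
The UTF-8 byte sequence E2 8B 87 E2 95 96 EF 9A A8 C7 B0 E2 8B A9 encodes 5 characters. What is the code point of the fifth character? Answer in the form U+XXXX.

Offset 0: leading byte 0xE2 = 11100010 → 3-byte char #1 = E2 8B 87.
Offset 3: leading byte 0xE2 = 11100010 → 3-byte char #2 = E2 95 96.
Offset 6: leading byte 0xEF = 11101111 → 3-byte char #3 = EF 9A A8.
Offset 9: leading byte 0xC7 = 11000111 → 2-byte char #4 = C7 B0.
Offset 11: leading byte 0xE2 = 11100010 → 3-byte char #5 = E2 8B A9.
Leading byte 0xE2 = 11100010 matches 1110xxxx → 3-byte sequence.
Byte 1: 0xE2 = 11100010, payload 0010 (4 bits).
Byte 2: 0x8B = 10001011 (10xxxxxx ✓), payload 001011.
Byte 3: 0xA9 = 10101001 (10xxxxxx ✓), payload 101001.
Concatenate: 0010001011101001 = 0x22E9 (16 bits → U+22E9).

U+22E9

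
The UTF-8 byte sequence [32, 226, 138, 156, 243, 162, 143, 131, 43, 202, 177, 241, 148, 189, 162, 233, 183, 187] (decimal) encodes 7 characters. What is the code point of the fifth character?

U+02B1

Offset 0: leading byte 0x20 = 00100000 → 1-byte char #1 = 20.
Offset 1: leading byte 0xE2 = 11100010 → 3-byte char #2 = E2 8A 9C.
Offset 4: leading byte 0xF3 = 11110011 → 4-byte char #3 = F3 A2 8F 83.
Offset 8: leading byte 0x2B = 00101011 → 1-byte char #4 = 2B.
Offset 9: leading byte 0xCA = 11001010 → 2-byte char #5 = CA B1.
Leading byte 0xCA = 11001010 matches 110xxxxx → 2-byte sequence.
Byte 1: 0xCA = 11001010, payload 01010 (5 bits).
Byte 2: 0xB1 = 10110001 (10xxxxxx ✓), payload 110001.
Concatenate: 01010110001 = 0x2B1 (11 bits → U+02B1).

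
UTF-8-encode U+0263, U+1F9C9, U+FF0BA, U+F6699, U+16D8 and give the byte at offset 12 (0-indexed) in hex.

0x9A

U+0263 → 2-byte form C9 A3 at offsets 0–1.
U+1F9C9 → 4-byte form F0 9F A7 89 at offsets 2–5.
U+FF0BA → 4-byte form F3 BF 82 BA at offsets 6–9.
U+F6699 → 4-byte form F3 B6 9A 99 at offsets 10–13.
Offset 12 falls in char 4's range; it's byte 3 of F3 B6 9A 99 = 0x9A.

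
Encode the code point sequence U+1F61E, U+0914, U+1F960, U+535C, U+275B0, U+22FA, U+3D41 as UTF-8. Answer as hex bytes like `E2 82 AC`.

U+1F61E: 4-byte form → F0 9F 98 9E.
U+0914: 3-byte form → E0 A4 94.
U+1F960: 4-byte form → F0 9F A5 A0.
U+535C: 3-byte form → E5 8D 9C.
U+275B0: 4-byte form → F0 A7 96 B0.
U+22FA: 3-byte form → E2 8B BA.
U+3D41: 3-byte form → E3 B5 81.
Concatenated (24 bytes): F0 9F 98 9E E0 A4 94 F0 9F A5 A0 E5 8D 9C F0 A7 96 B0 E2 8B BA E3 B5 81.

F0 9F 98 9E E0 A4 94 F0 9F A5 A0 E5 8D 9C F0 A7 96 B0 E2 8B BA E3 B5 81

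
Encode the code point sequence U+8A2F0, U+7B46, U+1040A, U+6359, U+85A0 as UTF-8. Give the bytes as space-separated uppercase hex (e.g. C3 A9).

F2 8A 8B B0 E7 AD 86 F0 90 90 8A E6 8D 99 E8 96 A0

U+8A2F0: 4-byte form → F2 8A 8B B0.
U+7B46: 3-byte form → E7 AD 86.
U+1040A: 4-byte form → F0 90 90 8A.
U+6359: 3-byte form → E6 8D 99.
U+85A0: 3-byte form → E8 96 A0.
Concatenated (17 bytes): F2 8A 8B B0 E7 AD 86 F0 90 90 8A E6 8D 99 E8 96 A0.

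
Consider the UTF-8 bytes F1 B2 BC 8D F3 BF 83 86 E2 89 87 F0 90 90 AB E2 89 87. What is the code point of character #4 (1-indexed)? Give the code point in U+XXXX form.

U+1042B

Offset 0: leading byte 0xF1 = 11110001 → 4-byte char #1 = F1 B2 BC 8D.
Offset 4: leading byte 0xF3 = 11110011 → 4-byte char #2 = F3 BF 83 86.
Offset 8: leading byte 0xE2 = 11100010 → 3-byte char #3 = E2 89 87.
Offset 11: leading byte 0xF0 = 11110000 → 4-byte char #4 = F0 90 90 AB.
Leading byte 0xF0 = 11110000 matches 11110xxx → 4-byte sequence.
Byte 1: 0xF0 = 11110000, payload 000 (3 bits).
Byte 2: 0x90 = 10010000 (10xxxxxx ✓), payload 010000.
Byte 3: 0x90 = 10010000 (10xxxxxx ✓), payload 010000.
Byte 4: 0xAB = 10101011 (10xxxxxx ✓), payload 101011.
Concatenate: 000010000010000101011 = 0x1042B (21 bits → U+1042B).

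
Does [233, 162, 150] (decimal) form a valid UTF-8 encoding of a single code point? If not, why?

valid

Leading byte 0xE9 = 11101001 → 3-byte form.
Continuation bytes 0xA2=10100010, 0x96=10010110 all match 10xxxxxx.
Decoded value 0x9896 is ≥ 0x800 (shortest form) and not a surrogate.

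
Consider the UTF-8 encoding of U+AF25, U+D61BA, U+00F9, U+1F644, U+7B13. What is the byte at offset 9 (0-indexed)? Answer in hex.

0xF0

U+AF25 → 3-byte form EA BC A5 at offsets 0–2.
U+D61BA → 4-byte form F3 96 86 BA at offsets 3–6.
U+00F9 → 2-byte form C3 B9 at offsets 7–8.
U+1F644 → 4-byte form F0 9F 99 84 at offsets 9–12.
Offset 9 falls in char 4's range; it's byte 1 of F0 9F 99 84 = 0xF0.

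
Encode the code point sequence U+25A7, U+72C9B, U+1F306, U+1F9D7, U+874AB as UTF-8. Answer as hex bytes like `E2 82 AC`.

E2 96 A7 F1 B2 B2 9B F0 9F 8C 86 F0 9F A7 97 F2 87 92 AB

U+25A7: 3-byte form → E2 96 A7.
U+72C9B: 4-byte form → F1 B2 B2 9B.
U+1F306: 4-byte form → F0 9F 8C 86.
U+1F9D7: 4-byte form → F0 9F A7 97.
U+874AB: 4-byte form → F2 87 92 AB.
Concatenated (19 bytes): E2 96 A7 F1 B2 B2 9B F0 9F 8C 86 F0 9F A7 97 F2 87 92 AB.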